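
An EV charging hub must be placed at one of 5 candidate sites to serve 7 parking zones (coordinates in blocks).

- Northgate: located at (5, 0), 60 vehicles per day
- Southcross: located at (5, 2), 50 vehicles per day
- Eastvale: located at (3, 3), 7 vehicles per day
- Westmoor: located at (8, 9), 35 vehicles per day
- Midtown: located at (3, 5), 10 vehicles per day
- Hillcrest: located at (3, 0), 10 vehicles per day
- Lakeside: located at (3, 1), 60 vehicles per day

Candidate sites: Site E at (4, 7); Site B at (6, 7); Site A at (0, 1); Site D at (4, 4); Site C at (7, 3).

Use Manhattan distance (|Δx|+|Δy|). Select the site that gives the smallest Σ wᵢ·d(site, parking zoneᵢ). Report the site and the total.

Total weighted distance at each candidate:
  Site E (4, 7): total = 1555
  Site B (6, 7): total = 1659
  Site A (0, 1): total = 1545
  Site D (4, 4): total = 1089
  Site C (7, 3): total = 1213
Minimum is at Site D with total 1089 blocks.

Site D, total 1089 blocks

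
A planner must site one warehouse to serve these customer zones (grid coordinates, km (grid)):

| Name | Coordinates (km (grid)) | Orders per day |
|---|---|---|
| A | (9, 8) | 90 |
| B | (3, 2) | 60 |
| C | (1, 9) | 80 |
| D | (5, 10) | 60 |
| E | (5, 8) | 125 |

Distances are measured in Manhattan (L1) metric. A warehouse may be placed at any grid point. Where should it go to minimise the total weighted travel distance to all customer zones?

(5, 8)

Manhattan distance separates: Σwᵢ(|x−xᵢ|+|y−yᵢ|) = Σwᵢ|x−xᵢ| + Σwᵢ|y−yᵢ|, so x and y are optimised independently as 1-D weighted medians.
Total weight W = 415; half = 207.5.
x-coordinate, sorted with cumulative weight:
  x=1 (C, w=80) cum 80
  x=3 (B, w=60) cum 140
  x=5 (D, w=60) cum 200
  x=5 (E, w=125) cum 325  ← median
  x=9 (A, w=90) cum 415
⇒ x* = 5
y-coordinate, sorted with cumulative weight:
  y=2 (B, w=60) cum 60
  y=8 (A, w=90) cum 150
  y=8 (E, w=125) cum 275  ← median
  y=9 (C, w=80) cum 355
  y=10 (D, w=60) cum 415
⇒ y* = 8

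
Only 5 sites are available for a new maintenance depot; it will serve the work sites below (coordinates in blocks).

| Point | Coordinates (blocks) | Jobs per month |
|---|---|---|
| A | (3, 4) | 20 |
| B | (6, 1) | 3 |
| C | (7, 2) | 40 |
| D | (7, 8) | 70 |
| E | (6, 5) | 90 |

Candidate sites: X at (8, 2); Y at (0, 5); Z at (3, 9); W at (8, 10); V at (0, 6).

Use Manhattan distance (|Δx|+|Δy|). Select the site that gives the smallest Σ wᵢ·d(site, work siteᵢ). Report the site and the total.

Total weighted distance at each candidate:
  X (8, 2): total = 1129
  Y (0, 5): total = 1750
  Z (3, 9): total = 1553
  W (8, 10): total = 1453
  V (0, 6): total = 1833
Minimum is at X with total 1129 blocks.

X, total 1129 blocks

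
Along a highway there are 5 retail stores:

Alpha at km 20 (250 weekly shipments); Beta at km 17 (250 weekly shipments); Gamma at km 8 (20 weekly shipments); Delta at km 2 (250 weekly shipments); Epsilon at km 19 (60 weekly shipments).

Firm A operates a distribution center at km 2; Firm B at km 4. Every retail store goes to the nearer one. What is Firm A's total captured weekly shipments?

The indifferent point is the midpoint (2+4)/2 = 3; retail stores left of it (closer to Firm A at 2) go to Firm A, those right go to Firm B.
  Delta at 2 (w=250) → Firm A
  Gamma at 8 (w=20) → Firm B
  Beta at 17 (w=250) → Firm B
  Epsilon at 19 (w=60) → Firm B
  Alpha at 20 (w=250) → Firm B
Firm A captures 250; Firm B captures 580.

250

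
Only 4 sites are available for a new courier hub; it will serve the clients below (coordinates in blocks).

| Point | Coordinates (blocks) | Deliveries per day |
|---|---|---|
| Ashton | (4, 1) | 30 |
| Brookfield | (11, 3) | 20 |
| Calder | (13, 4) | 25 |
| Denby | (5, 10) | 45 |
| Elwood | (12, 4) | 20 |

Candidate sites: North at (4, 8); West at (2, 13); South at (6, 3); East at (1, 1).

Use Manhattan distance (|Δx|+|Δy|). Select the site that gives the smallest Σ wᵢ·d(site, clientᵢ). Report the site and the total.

Total weighted distance at each candidate:
  North (4, 8): total = 1150
  West (2, 13): total = 1950
  South (6, 3): total = 920
  East (1, 1): total = 1570
Minimum is at South with total 920 blocks.

South, total 920 blocks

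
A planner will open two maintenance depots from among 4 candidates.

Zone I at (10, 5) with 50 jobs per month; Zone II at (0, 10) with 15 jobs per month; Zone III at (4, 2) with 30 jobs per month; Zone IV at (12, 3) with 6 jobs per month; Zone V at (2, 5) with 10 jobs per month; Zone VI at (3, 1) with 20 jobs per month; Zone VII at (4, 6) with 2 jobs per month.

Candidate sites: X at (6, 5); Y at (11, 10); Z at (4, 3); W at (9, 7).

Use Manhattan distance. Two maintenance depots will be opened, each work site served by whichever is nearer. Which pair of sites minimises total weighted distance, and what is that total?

{Z, W}, total 493

Evaluate every pair (each demand assigned to the nearer of the two):
  {Z, W}: total = 493
  {X, Z}: total = 549
  {Y, Z}: total = 649
  {X, W}: total = 693
  {X, Y}: total = 749
  {Y, W}: total = 999
Best pair: {Z, W} with total 493.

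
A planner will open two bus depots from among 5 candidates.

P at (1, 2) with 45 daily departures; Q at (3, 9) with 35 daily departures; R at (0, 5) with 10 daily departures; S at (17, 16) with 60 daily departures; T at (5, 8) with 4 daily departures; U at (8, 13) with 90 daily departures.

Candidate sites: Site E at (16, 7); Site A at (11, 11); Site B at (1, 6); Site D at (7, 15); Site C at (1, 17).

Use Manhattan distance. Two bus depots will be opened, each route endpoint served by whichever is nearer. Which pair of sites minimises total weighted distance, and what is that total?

{Site B, Site D}, total 1329

Evaluate every pair (each demand assigned to the nearer of the two):
  {Site B, Site D}: total = 1329
  {Site A, Site B}: total = 1509
  {Site D, Site C}: total = 2121
  {Site E, Site B}: total = 2259
  {Site E, Site D}: total = 2281
  {Site A, Site C}: total = 2301
  {Site A, Site D}: total = 2341
  {Site B, Site C}: total = 2409
  {Site E, Site A}: total = 2461
  {Site E, Site C}: total = 2793
Best pair: {Site B, Site D} with total 1329.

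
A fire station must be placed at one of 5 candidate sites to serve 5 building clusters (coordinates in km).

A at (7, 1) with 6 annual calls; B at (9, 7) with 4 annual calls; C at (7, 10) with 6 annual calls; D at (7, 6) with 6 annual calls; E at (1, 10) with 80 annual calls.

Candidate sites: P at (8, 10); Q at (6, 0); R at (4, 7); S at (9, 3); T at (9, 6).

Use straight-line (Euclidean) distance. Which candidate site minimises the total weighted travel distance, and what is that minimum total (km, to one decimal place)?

R, total 444.1 km

Total weighted distance at each candidate:
  P (8, 10): total = 657.7
  Q (6, 0): total = 1030.2
  R (4, 7): total = 444.1
  S (9, 3): total = 948.7
  T (9, 6): total = 790.7
Minimum is at R with total 444.1 km.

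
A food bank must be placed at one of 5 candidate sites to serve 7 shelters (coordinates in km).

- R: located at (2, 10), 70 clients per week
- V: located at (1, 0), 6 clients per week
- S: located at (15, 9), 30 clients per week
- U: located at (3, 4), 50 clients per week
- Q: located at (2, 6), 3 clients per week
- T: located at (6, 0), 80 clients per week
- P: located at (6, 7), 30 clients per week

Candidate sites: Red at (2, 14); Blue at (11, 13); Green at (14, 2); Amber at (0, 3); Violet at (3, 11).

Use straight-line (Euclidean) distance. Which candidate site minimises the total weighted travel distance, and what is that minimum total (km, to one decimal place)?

Amber, total 1935.2 km

Total weighted distance at each candidate:
  Red (2, 14): total = 2715.2
  Blue (11, 13): total = 2917.1
  Green (14, 2): total = 2840.3
  Amber (0, 3): total = 1935.2
  Violet (3, 11): total = 1958.5
Minimum is at Amber with total 1935.2 km.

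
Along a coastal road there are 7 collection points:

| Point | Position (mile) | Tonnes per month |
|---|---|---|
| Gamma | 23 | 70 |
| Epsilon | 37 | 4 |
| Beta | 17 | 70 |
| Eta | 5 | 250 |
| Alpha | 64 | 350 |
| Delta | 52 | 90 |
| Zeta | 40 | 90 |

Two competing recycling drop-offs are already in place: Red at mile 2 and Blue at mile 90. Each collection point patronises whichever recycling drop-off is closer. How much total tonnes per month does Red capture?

484

The indifferent point is the midpoint (2+90)/2 = 46; collection points left of it (closer to Red at 2) go to Red, those right go to Blue.
  Eta at 5 (w=250) → Red
  Beta at 17 (w=70) → Red
  Gamma at 23 (w=70) → Red
  Epsilon at 37 (w=4) → Red
  Zeta at 40 (w=90) → Red
  Delta at 52 (w=90) → Blue
  Alpha at 64 (w=350) → Blue
Red captures 484; Blue captures 440.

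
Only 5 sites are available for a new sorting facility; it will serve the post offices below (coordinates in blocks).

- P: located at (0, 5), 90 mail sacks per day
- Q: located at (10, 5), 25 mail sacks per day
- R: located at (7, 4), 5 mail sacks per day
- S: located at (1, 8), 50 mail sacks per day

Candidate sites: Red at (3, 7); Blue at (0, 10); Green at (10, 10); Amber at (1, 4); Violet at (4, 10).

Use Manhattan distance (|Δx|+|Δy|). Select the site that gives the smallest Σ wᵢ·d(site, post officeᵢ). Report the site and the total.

Amber, total 660 blocks

Total weighted distance at each candidate:
  Red (3, 7): total = 860
  Blue (0, 10): total = 1040
  Green (10, 10): total = 2070
  Amber (1, 4): total = 660
  Violet (4, 10): total = 1380
Minimum is at Amber with total 660 blocks.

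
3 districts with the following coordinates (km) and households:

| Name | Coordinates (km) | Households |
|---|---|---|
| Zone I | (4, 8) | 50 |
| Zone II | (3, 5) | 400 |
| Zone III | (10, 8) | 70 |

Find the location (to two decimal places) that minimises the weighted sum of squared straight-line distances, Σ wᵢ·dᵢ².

The minimiser of Σwᵢ‖p−pᵢ‖² is the weighted centroid p* = (Σwᵢpᵢ)/(Σwᵢ).
Σwᵢ = 520.
Σwᵢxᵢ = 50·4 + 400·3 + 70·10 = 2100.
Σwᵢyᵢ = 50·8 + 400·5 + 70·8 = 2960.
x* = 2100/520 = 4.04, y* = 2960/520 = 5.69.

(4.04, 5.69)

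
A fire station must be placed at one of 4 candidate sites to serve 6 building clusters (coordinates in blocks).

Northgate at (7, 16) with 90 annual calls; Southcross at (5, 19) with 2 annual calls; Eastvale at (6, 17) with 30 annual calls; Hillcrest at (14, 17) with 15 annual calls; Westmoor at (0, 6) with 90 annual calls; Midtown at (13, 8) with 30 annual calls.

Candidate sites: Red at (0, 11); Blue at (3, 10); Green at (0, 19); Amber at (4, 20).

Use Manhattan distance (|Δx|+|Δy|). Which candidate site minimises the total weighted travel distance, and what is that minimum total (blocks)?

Blue, total 2482 blocks

Total weighted distance at each candidate:
  Red (0, 11): total = 2696
  Blue (3, 10): total = 2482
  Green (0, 19): total = 3280
  Amber (4, 20): total = 3229
Minimum is at Blue with total 2482 blocks.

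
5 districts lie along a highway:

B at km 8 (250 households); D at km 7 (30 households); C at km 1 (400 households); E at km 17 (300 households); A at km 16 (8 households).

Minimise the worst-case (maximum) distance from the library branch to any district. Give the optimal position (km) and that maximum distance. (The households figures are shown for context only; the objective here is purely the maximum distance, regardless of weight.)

location 9, max distance 8

The 1-center on a line is the midpoint of the two extreme points: leftmost at 1, rightmost at 17.
Optimal location = (1 + 17)/2 = 9; maximum distance = (17 − 1)/2 = 8.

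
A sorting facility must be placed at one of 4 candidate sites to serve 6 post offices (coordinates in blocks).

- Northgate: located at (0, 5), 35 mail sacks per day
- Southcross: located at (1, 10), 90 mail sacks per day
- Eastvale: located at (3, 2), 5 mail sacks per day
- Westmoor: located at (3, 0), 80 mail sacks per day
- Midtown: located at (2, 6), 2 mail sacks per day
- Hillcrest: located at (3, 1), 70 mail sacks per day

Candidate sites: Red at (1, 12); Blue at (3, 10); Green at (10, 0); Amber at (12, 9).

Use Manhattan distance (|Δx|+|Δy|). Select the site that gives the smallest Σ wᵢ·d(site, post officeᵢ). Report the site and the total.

Blue, total 1940 blocks

Total weighted distance at each candidate:
  Red (1, 12): total = 2564
  Blue (3, 10): total = 1940
  Green (10, 0): total = 3428
  Amber (12, 9): total = 4376
Minimum is at Blue with total 1940 blocks.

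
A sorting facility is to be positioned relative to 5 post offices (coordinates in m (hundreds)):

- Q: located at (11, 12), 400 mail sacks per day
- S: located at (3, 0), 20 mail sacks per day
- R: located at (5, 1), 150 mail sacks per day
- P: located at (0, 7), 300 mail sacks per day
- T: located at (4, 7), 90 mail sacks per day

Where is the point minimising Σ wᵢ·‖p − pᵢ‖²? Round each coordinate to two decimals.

(5.80, 8.00)

The minimiser of Σwᵢ‖p−pᵢ‖² is the weighted centroid p* = (Σwᵢpᵢ)/(Σwᵢ).
Σwᵢ = 960.
Σwᵢxᵢ = 400·11 + 20·3 + 150·5 + 300·0 + 90·4 = 5570.
Σwᵢyᵢ = 400·12 + 20·0 + 150·1 + 300·7 + 90·7 = 7680.
x* = 5570/960 = 5.80, y* = 7680/960 = 8.00.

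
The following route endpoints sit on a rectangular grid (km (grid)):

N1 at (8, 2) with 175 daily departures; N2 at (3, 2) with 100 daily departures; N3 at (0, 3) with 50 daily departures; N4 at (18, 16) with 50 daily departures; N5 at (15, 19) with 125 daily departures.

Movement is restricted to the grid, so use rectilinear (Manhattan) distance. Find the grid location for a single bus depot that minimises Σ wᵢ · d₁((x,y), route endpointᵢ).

Manhattan distance separates: Σwᵢ(|x−xᵢ|+|y−yᵢ|) = Σwᵢ|x−xᵢ| + Σwᵢ|y−yᵢ|, so x and y are optimised independently as 1-D weighted medians.
Total weight W = 500; half = 250.
x-coordinate, sorted with cumulative weight:
  x=0 (N3, w=50) cum 50
  x=3 (N2, w=100) cum 150
  x=8 (N1, w=175) cum 325  ← median
  x=15 (N5, w=125) cum 450
  x=18 (N4, w=50) cum 500
⇒ x* = 8
y-coordinate, sorted with cumulative weight:
  y=2 (N1, w=175) cum 175
  y=2 (N2, w=100) cum 275  ← median
  y=3 (N3, w=50) cum 325
  y=16 (N4, w=50) cum 375
  y=19 (N5, w=125) cum 500
⇒ y* = 2

(8, 2)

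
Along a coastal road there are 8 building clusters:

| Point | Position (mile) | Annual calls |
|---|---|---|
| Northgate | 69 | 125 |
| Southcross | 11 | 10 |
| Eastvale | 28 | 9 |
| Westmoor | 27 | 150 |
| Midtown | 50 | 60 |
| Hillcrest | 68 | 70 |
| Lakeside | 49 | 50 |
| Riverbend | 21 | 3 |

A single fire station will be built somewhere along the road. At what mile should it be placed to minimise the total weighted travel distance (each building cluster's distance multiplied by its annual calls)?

x = 50

For a sum of weighted absolute distances on a line, the optimum is the weighted median (not the mean). Total weight W = 477; half-weight = 238.5.
Sort by position and accumulate weight:
  mile 11 (Southcross, w=10) → cum 10
  mile 21 (Riverbend, w=3) → cum 13
  mile 27 (Westmoor, w=150) → cum 163
  mile 28 (Eastvale, w=9) → cum 172
  mile 49 (Lakeside, w=50) → cum 222
  mile 50 (Midtown, w=60) → cum 282  ≥ 238.5 → median here
  mile 68 (Hillcrest, w=70) → cum 352
  mile 69 (Northgate, w=125) → cum 477
Optimal location: mile 50.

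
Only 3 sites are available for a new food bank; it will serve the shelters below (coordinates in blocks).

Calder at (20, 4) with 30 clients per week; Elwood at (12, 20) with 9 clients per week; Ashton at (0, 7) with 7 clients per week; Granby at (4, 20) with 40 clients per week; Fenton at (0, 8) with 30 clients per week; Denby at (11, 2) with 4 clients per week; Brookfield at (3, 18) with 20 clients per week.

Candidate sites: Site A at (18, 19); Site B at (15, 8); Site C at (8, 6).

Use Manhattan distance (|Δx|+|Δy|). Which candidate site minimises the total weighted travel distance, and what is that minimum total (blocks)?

Site C, total 2033 blocks

Total weighted distance at each candidate:
  Site A (18, 19): total = 2669
  Site B (15, 8): total = 2367
  Site C (8, 6): total = 2033
Minimum is at Site C with total 2033 blocks.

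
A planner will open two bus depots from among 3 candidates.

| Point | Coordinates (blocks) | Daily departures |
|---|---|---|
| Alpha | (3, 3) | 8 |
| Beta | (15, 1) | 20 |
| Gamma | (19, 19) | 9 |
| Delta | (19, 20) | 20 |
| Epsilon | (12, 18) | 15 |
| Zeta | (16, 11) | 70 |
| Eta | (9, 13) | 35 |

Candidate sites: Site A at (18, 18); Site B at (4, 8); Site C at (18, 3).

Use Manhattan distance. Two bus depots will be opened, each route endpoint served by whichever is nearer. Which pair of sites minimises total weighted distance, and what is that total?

Evaluate every pair (each demand assigned to the nearer of the two):
  {Site A, Site C}: total = 1508
  {Site A, Site B}: total = 1556
  {Site B, Site C}: total = 1981
Best pair: {Site A, Site C} with total 1508.

{Site A, Site C}, total 1508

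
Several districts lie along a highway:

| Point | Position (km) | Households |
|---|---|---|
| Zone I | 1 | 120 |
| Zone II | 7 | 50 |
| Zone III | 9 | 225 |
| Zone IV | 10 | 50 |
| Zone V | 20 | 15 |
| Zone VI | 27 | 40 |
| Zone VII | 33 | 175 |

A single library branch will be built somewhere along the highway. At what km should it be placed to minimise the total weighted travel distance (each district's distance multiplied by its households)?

For a sum of weighted absolute distances on a line, the optimum is the weighted median (not the mean). Total weight W = 675; half-weight = 337.5.
Sort by position and accumulate weight:
  km 1 (Zone I, w=120) → cum 120
  km 7 (Zone II, w=50) → cum 170
  km 9 (Zone III, w=225) → cum 395  ≥ 337.5 → median here
  km 10 (Zone IV, w=50) → cum 445
  km 20 (Zone V, w=15) → cum 460
  km 27 (Zone VI, w=40) → cum 500
  km 33 (Zone VII, w=175) → cum 675
Optimal location: km 9.

x = 9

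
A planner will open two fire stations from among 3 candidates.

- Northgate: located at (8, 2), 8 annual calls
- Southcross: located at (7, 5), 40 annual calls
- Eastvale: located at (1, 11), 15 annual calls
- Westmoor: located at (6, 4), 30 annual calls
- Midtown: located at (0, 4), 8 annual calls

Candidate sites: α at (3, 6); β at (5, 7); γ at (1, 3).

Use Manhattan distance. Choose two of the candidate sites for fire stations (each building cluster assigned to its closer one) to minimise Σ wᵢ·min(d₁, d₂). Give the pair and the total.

{β, γ}, total 480

Evaluate every pair (each demand assigned to the nearer of the two):
  {β, γ}: total = 480
  {α, β}: total = 489
  {α, γ}: total = 535
Best pair: {β, γ} with total 480.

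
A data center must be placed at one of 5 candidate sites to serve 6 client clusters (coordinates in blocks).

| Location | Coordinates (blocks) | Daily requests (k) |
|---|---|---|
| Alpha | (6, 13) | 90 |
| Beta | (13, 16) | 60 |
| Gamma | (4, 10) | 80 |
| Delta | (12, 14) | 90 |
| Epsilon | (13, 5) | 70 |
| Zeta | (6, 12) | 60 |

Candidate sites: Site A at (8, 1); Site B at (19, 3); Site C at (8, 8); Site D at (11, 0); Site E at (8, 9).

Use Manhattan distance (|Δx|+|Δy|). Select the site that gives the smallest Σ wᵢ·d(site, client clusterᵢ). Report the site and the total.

Site E, total 3400 blocks

Total weighted distance at each candidate:
  Site A (8, 1): total = 6440
  Site B (19, 3): total = 8470
  Site C (8, 8): total = 3710
  Site D (11, 0): total = 6920
  Site E (8, 9): total = 3400
Minimum is at Site E with total 3400 blocks.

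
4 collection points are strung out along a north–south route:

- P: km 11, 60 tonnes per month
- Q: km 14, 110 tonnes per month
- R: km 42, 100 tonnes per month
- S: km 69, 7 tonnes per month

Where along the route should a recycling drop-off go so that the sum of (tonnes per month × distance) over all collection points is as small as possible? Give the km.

x = 14

For a sum of weighted absolute distances on a line, the optimum is the weighted median (not the mean). Total weight W = 277; half-weight = 138.5.
Sort by position and accumulate weight:
  km 11 (P, w=60) → cum 60
  km 14 (Q, w=110) → cum 170  ≥ 138.5 → median here
  km 42 (R, w=100) → cum 270
  km 69 (S, w=7) → cum 277
Optimal location: km 14.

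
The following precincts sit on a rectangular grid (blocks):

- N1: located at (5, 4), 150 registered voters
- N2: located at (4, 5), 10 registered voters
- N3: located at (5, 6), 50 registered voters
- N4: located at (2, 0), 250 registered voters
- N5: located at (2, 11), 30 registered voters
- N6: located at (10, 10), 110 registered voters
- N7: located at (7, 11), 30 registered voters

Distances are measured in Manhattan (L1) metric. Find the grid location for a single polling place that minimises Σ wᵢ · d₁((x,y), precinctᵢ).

(5, 4)

Manhattan distance separates: Σwᵢ(|x−xᵢ|+|y−yᵢ|) = Σwᵢ|x−xᵢ| + Σwᵢ|y−yᵢ|, so x and y are optimised independently as 1-D weighted medians.
Total weight W = 630; half = 315.
x-coordinate, sorted with cumulative weight:
  x=2 (N4, w=250) cum 250
  x=2 (N5, w=30) cum 280
  x=4 (N2, w=10) cum 290
  x=5 (N1, w=150) cum 440  ← median
  x=5 (N3, w=50) cum 490
  x=7 (N7, w=30) cum 520
  x=10 (N6, w=110) cum 630
⇒ x* = 5
y-coordinate, sorted with cumulative weight:
  y=0 (N4, w=250) cum 250
  y=4 (N1, w=150) cum 400  ← median
  y=5 (N2, w=10) cum 410
  y=6 (N3, w=50) cum 460
  y=10 (N6, w=110) cum 570
  y=11 (N5, w=30) cum 600
  y=11 (N7, w=30) cum 630
⇒ y* = 4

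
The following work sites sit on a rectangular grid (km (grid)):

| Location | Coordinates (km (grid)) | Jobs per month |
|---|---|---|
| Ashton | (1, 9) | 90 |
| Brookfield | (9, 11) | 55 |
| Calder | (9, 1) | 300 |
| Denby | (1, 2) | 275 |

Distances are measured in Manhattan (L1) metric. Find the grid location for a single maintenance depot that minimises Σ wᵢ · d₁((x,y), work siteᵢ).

Manhattan distance separates: Σwᵢ(|x−xᵢ|+|y−yᵢ|) = Σwᵢ|x−xᵢ| + Σwᵢ|y−yᵢ|, so x and y are optimised independently as 1-D weighted medians.
Total weight W = 720; half = 360.
x-coordinate, sorted with cumulative weight:
  x=1 (Ashton, w=90) cum 90
  x=1 (Denby, w=275) cum 365  ← median
  x=9 (Brookfield, w=55) cum 420
  x=9 (Calder, w=300) cum 720
⇒ x* = 1
y-coordinate, sorted with cumulative weight:
  y=1 (Calder, w=300) cum 300
  y=2 (Denby, w=275) cum 575  ← median
  y=9 (Ashton, w=90) cum 665
  y=11 (Brookfield, w=55) cum 720
⇒ y* = 2

(1, 2)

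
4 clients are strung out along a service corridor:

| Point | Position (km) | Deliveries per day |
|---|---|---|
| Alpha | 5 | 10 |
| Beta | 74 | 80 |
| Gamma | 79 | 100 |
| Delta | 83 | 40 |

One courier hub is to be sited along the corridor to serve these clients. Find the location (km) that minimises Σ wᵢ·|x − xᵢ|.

x = 79

For a sum of weighted absolute distances on a line, the optimum is the weighted median (not the mean). Total weight W = 230; half-weight = 115.
Sort by position and accumulate weight:
  km 5 (Alpha, w=10) → cum 10
  km 74 (Beta, w=80) → cum 90
  km 79 (Gamma, w=100) → cum 190  ≥ 115 → median here
  km 83 (Delta, w=40) → cum 230
Optimal location: km 79.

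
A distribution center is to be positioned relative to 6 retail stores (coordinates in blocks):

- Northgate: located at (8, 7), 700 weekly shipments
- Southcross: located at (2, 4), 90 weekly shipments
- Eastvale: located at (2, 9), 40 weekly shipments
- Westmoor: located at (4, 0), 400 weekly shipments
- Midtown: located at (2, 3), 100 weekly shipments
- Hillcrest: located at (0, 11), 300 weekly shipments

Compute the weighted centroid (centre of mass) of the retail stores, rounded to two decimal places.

(4.70, 5.66)

The minimiser of Σwᵢ‖p−pᵢ‖² is the weighted centroid p* = (Σwᵢpᵢ)/(Σwᵢ).
Σwᵢ = 1630.
Σwᵢxᵢ = 700·8 + 90·2 + 40·2 + 400·4 + 100·2 + 300·0 = 7660.
Σwᵢyᵢ = 700·7 + 90·4 + 40·9 + 400·0 + 100·3 + 300·11 = 9220.
x* = 7660/1630 = 4.70, y* = 9220/1630 = 5.66.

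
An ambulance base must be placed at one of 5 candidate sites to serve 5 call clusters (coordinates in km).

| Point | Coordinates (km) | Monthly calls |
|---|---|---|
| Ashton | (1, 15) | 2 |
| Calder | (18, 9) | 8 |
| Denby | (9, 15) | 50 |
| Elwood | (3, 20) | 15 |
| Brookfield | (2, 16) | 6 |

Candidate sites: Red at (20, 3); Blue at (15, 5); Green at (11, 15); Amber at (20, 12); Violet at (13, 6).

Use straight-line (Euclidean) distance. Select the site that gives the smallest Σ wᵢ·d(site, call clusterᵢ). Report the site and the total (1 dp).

Total weighted distance at each candidate:
  Red (20, 3): total = 1403.3
  Blue (15, 5): total = 1047.8
  Green (11, 15): total = 389.6
  Amber (20, 12): total = 1029.9
  Violet (13, 6): total = 916.4
Minimum is at Green with total 389.6 km.

Green, total 389.6 km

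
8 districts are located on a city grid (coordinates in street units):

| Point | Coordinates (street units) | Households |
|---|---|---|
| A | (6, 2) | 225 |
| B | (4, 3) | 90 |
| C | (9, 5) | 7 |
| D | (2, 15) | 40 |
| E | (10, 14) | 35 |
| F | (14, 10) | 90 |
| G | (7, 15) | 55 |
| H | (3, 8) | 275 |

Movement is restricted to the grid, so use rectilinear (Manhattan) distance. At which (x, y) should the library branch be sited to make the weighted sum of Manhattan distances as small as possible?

Manhattan distance separates: Σwᵢ(|x−xᵢ|+|y−yᵢ|) = Σwᵢ|x−xᵢ| + Σwᵢ|y−yᵢ|, so x and y are optimised independently as 1-D weighted medians.
Total weight W = 817; half = 408.5.
x-coordinate, sorted with cumulative weight:
  x=2 (D, w=40) cum 40
  x=3 (H, w=275) cum 315
  x=4 (B, w=90) cum 405
  x=6 (A, w=225) cum 630  ← median
  x=7 (G, w=55) cum 685
  x=9 (C, w=7) cum 692
  x=10 (E, w=35) cum 727
  x=14 (F, w=90) cum 817
⇒ x* = 6
y-coordinate, sorted with cumulative weight:
  y=2 (A, w=225) cum 225
  y=3 (B, w=90) cum 315
  y=5 (C, w=7) cum 322
  y=8 (H, w=275) cum 597  ← median
  y=10 (F, w=90) cum 687
  y=14 (E, w=35) cum 722
  y=15 (D, w=40) cum 762
  y=15 (G, w=55) cum 817
⇒ y* = 8

(6, 8)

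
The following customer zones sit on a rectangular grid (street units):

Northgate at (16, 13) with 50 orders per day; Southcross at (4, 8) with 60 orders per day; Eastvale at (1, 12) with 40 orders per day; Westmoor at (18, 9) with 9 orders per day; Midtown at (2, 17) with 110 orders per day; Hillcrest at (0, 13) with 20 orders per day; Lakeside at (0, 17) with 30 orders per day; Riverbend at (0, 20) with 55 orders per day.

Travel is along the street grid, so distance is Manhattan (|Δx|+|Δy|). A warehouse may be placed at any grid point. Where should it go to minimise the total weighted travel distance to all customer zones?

Manhattan distance separates: Σwᵢ(|x−xᵢ|+|y−yᵢ|) = Σwᵢ|x−xᵢ| + Σwᵢ|y−yᵢ|, so x and y are optimised independently as 1-D weighted medians.
Total weight W = 374; half = 187.
x-coordinate, sorted with cumulative weight:
  x=0 (Hillcrest, w=20) cum 20
  x=0 (Lakeside, w=30) cum 50
  x=0 (Riverbend, w=55) cum 105
  x=1 (Eastvale, w=40) cum 145
  x=2 (Midtown, w=110) cum 255  ← median
  x=4 (Southcross, w=60) cum 315
  x=16 (Northgate, w=50) cum 365
  x=18 (Westmoor, w=9) cum 374
⇒ x* = 2
y-coordinate, sorted with cumulative weight:
  y=8 (Southcross, w=60) cum 60
  y=9 (Westmoor, w=9) cum 69
  y=12 (Eastvale, w=40) cum 109
  y=13 (Northgate, w=50) cum 159
  y=13 (Hillcrest, w=20) cum 179
  y=17 (Midtown, w=110) cum 289  ← median
  y=17 (Lakeside, w=30) cum 319
  y=20 (Riverbend, w=55) cum 374
⇒ y* = 17

(2, 17)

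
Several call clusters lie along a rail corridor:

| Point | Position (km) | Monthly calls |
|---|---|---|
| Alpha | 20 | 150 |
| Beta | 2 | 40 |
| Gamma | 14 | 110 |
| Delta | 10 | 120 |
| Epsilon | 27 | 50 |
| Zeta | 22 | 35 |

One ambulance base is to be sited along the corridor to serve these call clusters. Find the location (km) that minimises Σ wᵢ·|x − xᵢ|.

For a sum of weighted absolute distances on a line, the optimum is the weighted median (not the mean). Total weight W = 505; half-weight = 252.5.
Sort by position and accumulate weight:
  km 2 (Beta, w=40) → cum 40
  km 10 (Delta, w=120) → cum 160
  km 14 (Gamma, w=110) → cum 270  ≥ 252.5 → median here
  km 20 (Alpha, w=150) → cum 420
  km 22 (Zeta, w=35) → cum 455
  km 27 (Epsilon, w=50) → cum 505
Optimal location: km 14.

x = 14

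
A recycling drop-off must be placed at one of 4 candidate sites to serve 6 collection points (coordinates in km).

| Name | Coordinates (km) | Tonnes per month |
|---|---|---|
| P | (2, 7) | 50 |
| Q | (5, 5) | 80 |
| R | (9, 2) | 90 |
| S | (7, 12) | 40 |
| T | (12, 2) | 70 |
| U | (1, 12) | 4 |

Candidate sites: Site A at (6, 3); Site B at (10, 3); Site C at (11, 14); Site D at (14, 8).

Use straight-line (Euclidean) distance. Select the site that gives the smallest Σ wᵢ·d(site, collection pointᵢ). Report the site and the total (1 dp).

Total weighted distance at each candidate:
  Site A (6, 3): total = 1575.5
  Site B (10, 3): total = 1592.2
  Site C (11, 14): total = 3592.9
  Site D (14, 8): total = 2883.6
Minimum is at Site A with total 1575.5 km.

Site A, total 1575.5 km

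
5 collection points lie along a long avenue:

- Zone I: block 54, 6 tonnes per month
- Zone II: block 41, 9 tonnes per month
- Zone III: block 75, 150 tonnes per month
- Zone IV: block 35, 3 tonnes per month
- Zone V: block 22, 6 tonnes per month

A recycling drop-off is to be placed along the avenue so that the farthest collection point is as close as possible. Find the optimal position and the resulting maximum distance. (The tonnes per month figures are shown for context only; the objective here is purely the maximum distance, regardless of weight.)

The 1-center on a line is the midpoint of the two extreme points: leftmost at 22, rightmost at 75.
Optimal location = (22 + 75)/2 = 48.5; maximum distance = (75 − 22)/2 = 26.5.

location 48.5, max distance 26.5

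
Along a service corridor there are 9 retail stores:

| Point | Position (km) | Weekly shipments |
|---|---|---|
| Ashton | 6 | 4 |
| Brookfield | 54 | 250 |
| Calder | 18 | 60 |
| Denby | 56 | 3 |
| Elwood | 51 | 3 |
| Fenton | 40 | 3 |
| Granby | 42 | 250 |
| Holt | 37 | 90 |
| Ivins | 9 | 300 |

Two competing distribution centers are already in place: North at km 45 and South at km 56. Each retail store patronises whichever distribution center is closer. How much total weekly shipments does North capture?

The indifferent point is the midpoint (45+56)/2 = 50.5; retail stores left of it (closer to North at 45) go to North, those right go to South.
  Ashton at 6 (w=4) → North
  Ivins at 9 (w=300) → North
  Calder at 18 (w=60) → North
  Holt at 37 (w=90) → North
  Fenton at 40 (w=3) → North
  Granby at 42 (w=250) → North
  Elwood at 51 (w=3) → South
  Brookfield at 54 (w=250) → South
  Denby at 56 (w=3) → South
North captures 707; South captures 256.

707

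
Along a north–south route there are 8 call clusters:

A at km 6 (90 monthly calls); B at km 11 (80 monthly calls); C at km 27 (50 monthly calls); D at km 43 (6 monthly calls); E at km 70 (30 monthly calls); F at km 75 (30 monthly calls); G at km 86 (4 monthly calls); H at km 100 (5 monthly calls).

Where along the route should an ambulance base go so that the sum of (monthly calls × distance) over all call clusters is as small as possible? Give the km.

For a sum of weighted absolute distances on a line, the optimum is the weighted median (not the mean). Total weight W = 295; half-weight = 147.5.
Sort by position and accumulate weight:
  km 6 (A, w=90) → cum 90
  km 11 (B, w=80) → cum 170  ≥ 147.5 → median here
  km 27 (C, w=50) → cum 220
  km 43 (D, w=6) → cum 226
  km 70 (E, w=30) → cum 256
  km 75 (F, w=30) → cum 286
  km 86 (G, w=4) → cum 290
  km 100 (H, w=5) → cum 295
Optimal location: km 11.

x = 11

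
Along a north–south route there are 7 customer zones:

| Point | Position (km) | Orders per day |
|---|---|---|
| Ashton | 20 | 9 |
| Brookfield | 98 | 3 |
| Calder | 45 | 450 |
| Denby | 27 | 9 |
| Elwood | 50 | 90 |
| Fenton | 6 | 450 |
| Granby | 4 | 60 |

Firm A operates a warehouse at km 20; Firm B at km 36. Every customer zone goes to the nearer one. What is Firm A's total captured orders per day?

528

The indifferent point is the midpoint (20+36)/2 = 28; customer zones left of it (closer to Firm A at 20) go to Firm A, those right go to Firm B.
  Granby at 4 (w=60) → Firm A
  Fenton at 6 (w=450) → Firm A
  Ashton at 20 (w=9) → Firm A
  Denby at 27 (w=9) → Firm A
  Calder at 45 (w=450) → Firm B
  Elwood at 50 (w=90) → Firm B
  Brookfield at 98 (w=3) → Firm B
Firm A captures 528; Firm B captures 543.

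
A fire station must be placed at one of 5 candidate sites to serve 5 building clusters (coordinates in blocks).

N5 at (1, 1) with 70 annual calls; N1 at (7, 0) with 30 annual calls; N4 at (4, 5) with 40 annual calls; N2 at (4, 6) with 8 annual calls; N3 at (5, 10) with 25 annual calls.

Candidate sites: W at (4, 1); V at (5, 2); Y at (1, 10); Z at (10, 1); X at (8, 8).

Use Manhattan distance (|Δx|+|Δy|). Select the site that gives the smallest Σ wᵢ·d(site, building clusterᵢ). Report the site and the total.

Total weighted distance at each candidate:
  W (4, 1): total = 780
  V (5, 2): total = 870
  Y (1, 10): total = 1586
  Z (10, 1): total = 1588
  X (8, 8): total = 1703
Minimum is at W with total 780 blocks.

W, total 780 blocks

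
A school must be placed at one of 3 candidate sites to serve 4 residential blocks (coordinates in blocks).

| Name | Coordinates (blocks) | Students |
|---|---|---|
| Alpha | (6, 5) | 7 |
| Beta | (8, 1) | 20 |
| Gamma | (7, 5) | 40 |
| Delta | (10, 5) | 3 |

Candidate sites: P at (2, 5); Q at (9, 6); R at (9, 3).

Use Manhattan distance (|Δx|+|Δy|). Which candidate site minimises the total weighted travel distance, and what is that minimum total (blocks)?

R, total 264 blocks

Total weighted distance at each candidate:
  P (2, 5): total = 452
  Q (9, 6): total = 274
  R (9, 3): total = 264
Minimum is at R with total 264 blocks.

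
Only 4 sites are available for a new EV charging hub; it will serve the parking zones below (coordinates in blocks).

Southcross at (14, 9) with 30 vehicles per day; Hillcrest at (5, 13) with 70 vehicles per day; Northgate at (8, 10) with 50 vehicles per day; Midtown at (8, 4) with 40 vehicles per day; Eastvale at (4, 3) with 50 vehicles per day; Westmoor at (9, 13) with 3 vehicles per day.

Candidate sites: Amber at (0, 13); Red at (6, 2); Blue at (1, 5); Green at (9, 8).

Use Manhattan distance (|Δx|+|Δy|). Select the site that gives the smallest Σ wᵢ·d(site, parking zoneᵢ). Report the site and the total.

Total weighted distance at each candidate:
  Amber (0, 13): total = 2847
  Red (6, 2): total = 2142
  Blue (1, 5): total = 2568
  Green (9, 8): total = 1675
Minimum is at Green with total 1675 blocks.

Green, total 1675 blocks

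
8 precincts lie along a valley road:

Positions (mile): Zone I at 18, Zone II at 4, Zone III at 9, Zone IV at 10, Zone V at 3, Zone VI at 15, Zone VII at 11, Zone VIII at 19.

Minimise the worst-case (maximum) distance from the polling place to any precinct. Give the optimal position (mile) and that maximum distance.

location 11, max distance 8

The 1-center on a line is the midpoint of the two extreme points: leftmost at 3, rightmost at 19.
Optimal location = (3 + 19)/2 = 11; maximum distance = (19 − 3)/2 = 8.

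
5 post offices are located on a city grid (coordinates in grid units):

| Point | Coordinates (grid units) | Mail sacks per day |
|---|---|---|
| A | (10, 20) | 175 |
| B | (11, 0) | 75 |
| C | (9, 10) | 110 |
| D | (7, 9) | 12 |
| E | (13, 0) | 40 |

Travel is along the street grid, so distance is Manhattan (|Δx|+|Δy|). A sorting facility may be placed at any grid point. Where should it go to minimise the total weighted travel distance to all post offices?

Manhattan distance separates: Σwᵢ(|x−xᵢ|+|y−yᵢ|) = Σwᵢ|x−xᵢ| + Σwᵢ|y−yᵢ|, so x and y are optimised independently as 1-D weighted medians.
Total weight W = 412; half = 206.
x-coordinate, sorted with cumulative weight:
  x=7 (D, w=12) cum 12
  x=9 (C, w=110) cum 122
  x=10 (A, w=175) cum 297  ← median
  x=11 (B, w=75) cum 372
  x=13 (E, w=40) cum 412
⇒ x* = 10
y-coordinate, sorted with cumulative weight:
  y=0 (B, w=75) cum 75
  y=0 (E, w=40) cum 115
  y=9 (D, w=12) cum 127
  y=10 (C, w=110) cum 237  ← median
  y=20 (A, w=175) cum 412
⇒ y* = 10

(10, 10)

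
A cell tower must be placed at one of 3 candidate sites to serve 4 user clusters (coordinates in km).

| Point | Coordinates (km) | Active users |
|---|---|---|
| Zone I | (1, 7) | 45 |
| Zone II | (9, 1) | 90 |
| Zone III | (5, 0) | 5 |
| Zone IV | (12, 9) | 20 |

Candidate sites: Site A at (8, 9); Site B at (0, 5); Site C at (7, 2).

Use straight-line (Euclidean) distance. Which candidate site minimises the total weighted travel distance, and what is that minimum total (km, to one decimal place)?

Site C, total 738.9 km

Total weighted distance at each candidate:
  Site A (8, 9): total = 1180.6
  Site B (0, 5): total = 1275.4
  Site C (7, 2): total = 738.9
Minimum is at Site C with total 738.9 km.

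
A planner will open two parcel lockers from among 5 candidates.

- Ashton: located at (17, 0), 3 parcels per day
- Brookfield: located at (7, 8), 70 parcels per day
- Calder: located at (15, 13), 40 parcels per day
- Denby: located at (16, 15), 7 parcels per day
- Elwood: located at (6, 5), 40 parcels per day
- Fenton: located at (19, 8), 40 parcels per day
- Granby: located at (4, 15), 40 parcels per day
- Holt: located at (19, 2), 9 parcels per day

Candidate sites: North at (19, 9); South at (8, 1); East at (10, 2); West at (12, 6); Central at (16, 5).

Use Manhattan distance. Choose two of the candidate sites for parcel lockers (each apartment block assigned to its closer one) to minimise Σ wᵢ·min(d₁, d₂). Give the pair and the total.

{North, West}, total 1969

Evaluate every pair (each demand assigned to the nearer of the two):
  {North, West}: total = 1969
  {North, South}: total = 2036
  {North, East}: total = 2183
  {West, Central}: total = 2192
  {South, Central}: total = 2262
  {South, West}: total = 2390
  {East, West}: total = 2409
  {East, Central}: total = 2412
  {North, Central}: total = 2575
  {South, East}: total = 3001
Best pair: {North, West} with total 1969.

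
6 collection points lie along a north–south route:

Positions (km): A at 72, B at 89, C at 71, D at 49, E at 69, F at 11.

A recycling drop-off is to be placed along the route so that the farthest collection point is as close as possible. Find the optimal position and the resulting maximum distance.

location 50, max distance 39

The 1-center on a line is the midpoint of the two extreme points: leftmost at 11, rightmost at 89.
Optimal location = (11 + 89)/2 = 50; maximum distance = (89 − 11)/2 = 39.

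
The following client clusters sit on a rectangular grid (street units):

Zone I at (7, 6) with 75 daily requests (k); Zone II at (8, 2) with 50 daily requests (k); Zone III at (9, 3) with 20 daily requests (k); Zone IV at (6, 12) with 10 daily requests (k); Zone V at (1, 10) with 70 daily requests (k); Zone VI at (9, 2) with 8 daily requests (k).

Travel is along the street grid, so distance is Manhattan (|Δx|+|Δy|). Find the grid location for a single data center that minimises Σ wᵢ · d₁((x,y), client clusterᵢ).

Manhattan distance separates: Σwᵢ(|x−xᵢ|+|y−yᵢ|) = Σwᵢ|x−xᵢ| + Σwᵢ|y−yᵢ|, so x and y are optimised independently as 1-D weighted medians.
Total weight W = 233; half = 116.5.
x-coordinate, sorted with cumulative weight:
  x=1 (Zone V, w=70) cum 70
  x=6 (Zone IV, w=10) cum 80
  x=7 (Zone I, w=75) cum 155  ← median
  x=8 (Zone II, w=50) cum 205
  x=9 (Zone III, w=20) cum 225
  x=9 (Zone VI, w=8) cum 233
⇒ x* = 7
y-coordinate, sorted with cumulative weight:
  y=2 (Zone II, w=50) cum 50
  y=2 (Zone VI, w=8) cum 58
  y=3 (Zone III, w=20) cum 78
  y=6 (Zone I, w=75) cum 153  ← median
  y=10 (Zone V, w=70) cum 223
  y=12 (Zone IV, w=10) cum 233
⇒ y* = 6

(7, 6)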